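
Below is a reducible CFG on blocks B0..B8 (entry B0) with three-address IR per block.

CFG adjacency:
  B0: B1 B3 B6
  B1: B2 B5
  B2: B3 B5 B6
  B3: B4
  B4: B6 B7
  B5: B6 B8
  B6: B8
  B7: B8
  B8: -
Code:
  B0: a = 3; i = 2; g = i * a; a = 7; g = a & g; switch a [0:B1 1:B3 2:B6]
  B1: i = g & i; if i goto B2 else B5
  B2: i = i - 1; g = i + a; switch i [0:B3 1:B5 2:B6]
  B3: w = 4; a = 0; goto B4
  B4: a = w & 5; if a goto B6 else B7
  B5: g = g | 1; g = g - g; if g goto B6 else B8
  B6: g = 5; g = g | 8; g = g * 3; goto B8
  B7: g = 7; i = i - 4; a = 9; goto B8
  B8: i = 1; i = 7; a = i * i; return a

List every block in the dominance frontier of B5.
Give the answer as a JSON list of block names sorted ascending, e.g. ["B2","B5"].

Answer: ["B6", "B8"]

Derivation:
idom tree: B1←B0 B2←B1 B3←B0 B4←B3 B5←B1 B6←B0 B7←B4 B8←B0
Join-block Dom:
  B3: preds {B0,B2}: {B0} ∩ {B0,B1,B2} = {B0}; idom=B0
  B5: preds {B1,B2}: {B0,B1} ∩ {B0,B1,B2} = {B0,B1}; idom=B1
  B6: preds {B0,B2,B4,B5}: {B0} ∩ {B0,B1,B2} ∩ {B0,B3,B4} ∩ {B0,B1,B5} = {B0}; idom=B0
  B8: preds {B5,B6,B7}: {B0,B1,B5} ∩ {B0,B6} ∩ {B0,B3,B4,B7} = {B0}; idom=B0

Frontier:
  B3←B0: walk · to B0
  B3←B2: walk B2→B1 to B0
  B5←B1: walk · to B1
  B5←B2: walk B2 to B1
  B6←B0: walk · to B0
  B6←B2: walk B2→B1 to B0
  B6←B4: walk B4→B3 to B0
  B6←B5: walk B5→B1 to B0
  B8←B5: walk B5→B1 to B0
  B8←B6: walk B6 to B0
  B8←B7: walk B7→B4→B3 to B0
  B0: DF=∅
  B1: DF={B3,B6,B8}
  B2: DF={B3,B5,B6}
  B3: DF={B6,B8}
  B4: DF={B6,B8}
  B5: DF={B6,B8}
  B6: DF={B8}
  B7: DF={B8}
  B8: DF=∅

DF(B5) = ["B6", "B8"]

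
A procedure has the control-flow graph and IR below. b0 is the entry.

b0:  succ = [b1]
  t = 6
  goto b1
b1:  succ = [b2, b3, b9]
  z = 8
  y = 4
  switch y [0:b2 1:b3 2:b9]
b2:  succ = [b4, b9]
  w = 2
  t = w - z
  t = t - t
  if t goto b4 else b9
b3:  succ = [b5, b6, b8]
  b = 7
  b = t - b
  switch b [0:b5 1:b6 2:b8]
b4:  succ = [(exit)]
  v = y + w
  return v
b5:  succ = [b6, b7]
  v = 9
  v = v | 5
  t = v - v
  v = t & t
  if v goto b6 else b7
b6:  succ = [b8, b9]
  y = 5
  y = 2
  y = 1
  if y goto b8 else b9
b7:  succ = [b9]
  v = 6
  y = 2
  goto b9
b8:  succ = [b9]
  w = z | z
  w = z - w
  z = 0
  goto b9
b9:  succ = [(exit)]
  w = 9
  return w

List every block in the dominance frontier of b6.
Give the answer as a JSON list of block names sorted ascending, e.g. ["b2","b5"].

idom tree: b1←b0 b2←b1 b3←b1 b4←b2 b5←b3 b6←b3 b7←b5 b8←b3 b9←b1
Dom∩ at merges:
  b6: preds {b3,b5}: {b0,b1,b3} ∩ {b0,b1,b3,b5} = {b0,b1,b3}; idom=b3
  b8: preds {b3,b6}: {b0,b1,b3} ∩ {b0,b1,b3,b6} = {b0,b1,b3}; idom=b3
  b9: preds {b1,b2,b6,b7,b8}: {b0,b1} ∩ {b0,b1,b2} ∩ {b0,b1,b3,b6} ∩ {b0,b1,b3,b5,b7} ∩ {b0,b1,b3,b8} = {b0,b1}; idom=b1

Frontier:
  b6←b3: walk · to b3
  b6←b5: walk b5 to b3
  b8←b3: walk · to b3
  b8←b6: walk b6 to b3
  b9←b1: walk · to b1
  b9←b2: walk b2 to b1
  b9←b6: walk b6→b3 to b1
  b9←b7: walk b7→b5→b3 to b1
  b9←b8: walk b8→b3 to b1
  DF(b0)=∅
  DF(b1)=∅
  DF(b2)={b9}
  DF(b3)={b9}
  DF(b4)=∅
  DF(b5)={b6,b9}
  DF(b6)={b8,b9}
  DF(b7)={b9}
  DF(b8)={b9}
  DF(b9)=∅

DF(b6) = ["b8", "b9"]

Answer: ["b8", "b9"]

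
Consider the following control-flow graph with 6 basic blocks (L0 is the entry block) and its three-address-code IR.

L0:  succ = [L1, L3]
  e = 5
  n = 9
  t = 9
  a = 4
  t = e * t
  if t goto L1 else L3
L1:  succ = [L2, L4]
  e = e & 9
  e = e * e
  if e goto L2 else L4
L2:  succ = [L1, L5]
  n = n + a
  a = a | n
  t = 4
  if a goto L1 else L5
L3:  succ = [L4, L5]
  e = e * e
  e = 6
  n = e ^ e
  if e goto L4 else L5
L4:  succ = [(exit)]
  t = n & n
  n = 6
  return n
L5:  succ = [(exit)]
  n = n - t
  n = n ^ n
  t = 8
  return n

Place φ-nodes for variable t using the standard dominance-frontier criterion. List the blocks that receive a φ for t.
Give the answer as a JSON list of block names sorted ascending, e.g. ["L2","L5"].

Answer: ["L1", "L4", "L5"]

Analysis:
idom tree: L1←L0 L2←L1 L3←L0 L4←L0 L5←L0
Dom at joins:
  L1: preds {L0,L2}: {L0} ∩ {L0,L1,L2} = {L0}; idom=L0
  L4: preds {L1,L3}: {L0,L1} ∩ {L0,L3} = {L0}; idom=L0
  L5: preds {L2,L3}: {L0,L1,L2} ∩ {L0,L3} = {L0}; idom=L0

Frontier:
  join L1 pred L0: · stop@L0
  join L1 pred L2: L2→L1 stop@L0
  join L4 pred L1: L1 stop@L0
  join L4 pred L3: L3 stop@L0
  join L5 pred L2: L2→L1 stop@L0
  join L5 pred L3: L3 stop@L0
  L0 → ∅
  L1 → {L1,L4,L5}
  L2 → {L1,L5}
  L3 → {L4,L5}
  L4 → ∅
  L5 → ∅

φ for t: defs {L0,L2,L4,L5}
  DF⁺ = {L1,L4,L5}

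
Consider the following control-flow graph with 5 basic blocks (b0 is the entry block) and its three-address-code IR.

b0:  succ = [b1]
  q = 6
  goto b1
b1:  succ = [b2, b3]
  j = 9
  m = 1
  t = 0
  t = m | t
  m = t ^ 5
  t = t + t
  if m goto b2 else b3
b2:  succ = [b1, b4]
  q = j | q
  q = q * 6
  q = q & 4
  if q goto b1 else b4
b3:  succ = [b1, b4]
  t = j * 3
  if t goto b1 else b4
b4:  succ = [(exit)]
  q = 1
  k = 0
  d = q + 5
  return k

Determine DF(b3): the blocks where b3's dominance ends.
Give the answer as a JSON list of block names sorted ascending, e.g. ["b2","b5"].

Answer: ["b1", "b4"]

Working:
idom tree: b1←b0 b2←b1 b3←b1 b4←b1
Dom at joins:
  b1: preds {b0,b2,b3}: {b0} ∩ {b0,b1,b2} ∩ {b0,b1,b3} = {b0}; idom=b0
  b4: preds {b2,b3}: {b0,b1,b2} ∩ {b0,b1,b3} = {b0,b1}; idom=b1

DF derivation:
  b1←b0: walk · to b0
  b1←b2: walk b2→b1 to b0
  b1←b3: walk b3→b1 to b0
  b4←b2: walk b2 to b1
  b4←b3: walk b3 to b1
  DF(b0)=∅
  DF(b1)={b1}
  DF(b2)={b1,b4}
  DF(b3)={b1,b4}
  DF(b4)=∅

DF(b3) = ["b1", "b4"]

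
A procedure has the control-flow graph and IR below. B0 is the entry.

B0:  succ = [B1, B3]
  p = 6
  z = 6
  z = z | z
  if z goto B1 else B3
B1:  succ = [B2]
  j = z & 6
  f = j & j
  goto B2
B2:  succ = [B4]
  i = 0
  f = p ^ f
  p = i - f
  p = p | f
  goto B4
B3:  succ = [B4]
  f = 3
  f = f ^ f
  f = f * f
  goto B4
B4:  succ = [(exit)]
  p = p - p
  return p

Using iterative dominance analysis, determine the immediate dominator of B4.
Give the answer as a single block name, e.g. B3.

idom tree: B1←B0 B2←B1 B3←B0 B4←B0
Join-block Dom:
  B4: preds {B2,B3}: {B0,B1,B2} ∩ {B0,B3} = {B0}; idom=B0

idom(B4) = B0

Answer: B0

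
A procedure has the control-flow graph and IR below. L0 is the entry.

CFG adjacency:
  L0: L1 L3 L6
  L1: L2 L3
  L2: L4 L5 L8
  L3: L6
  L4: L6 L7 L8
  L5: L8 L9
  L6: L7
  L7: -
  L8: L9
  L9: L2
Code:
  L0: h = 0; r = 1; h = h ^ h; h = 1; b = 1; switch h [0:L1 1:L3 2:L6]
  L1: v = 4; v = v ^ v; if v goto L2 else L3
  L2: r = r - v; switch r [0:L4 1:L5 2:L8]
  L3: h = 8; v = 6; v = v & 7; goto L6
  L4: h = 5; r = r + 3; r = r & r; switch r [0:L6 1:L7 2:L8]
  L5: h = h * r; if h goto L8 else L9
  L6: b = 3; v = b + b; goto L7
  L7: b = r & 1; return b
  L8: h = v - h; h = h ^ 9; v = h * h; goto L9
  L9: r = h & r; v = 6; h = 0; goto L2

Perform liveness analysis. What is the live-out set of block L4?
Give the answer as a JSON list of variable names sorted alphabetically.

Block summaries:
  L0: def={b,h,r} ue=∅
  L1: def={v} ue=∅
  L2: def={r} ue={r,v}
  L3: def={h,v} ue=∅
  L4: def={h,r} ue={r}
  L5: def={h} ue={h,r}
  L6: def={b,v} ue=∅
  L7: def={b} ue={r}
  L8: def={h,v} ue={h,v}
  L9: def={h,r,v} ue={h,r}

Live sets:
  L0: in=∅ out={h,r}
  L1: in={h,r} out={h,r,v}
  L2: in={h,r,v} out={h,r,v}
  L3: in={r} out={r}
  L4: in={r,v} out={h,r,v}
  L5: in={h,r,v} out={h,r,v}
  L6: in={r} out={r}
  L7: in={r} out=∅
  L8: in={h,r,v} out={h,r}
  L9: in={h,r} out={h,r,v}

live-out(L4) = ["h", "r", "v"]

Answer: ["h", "r", "v"]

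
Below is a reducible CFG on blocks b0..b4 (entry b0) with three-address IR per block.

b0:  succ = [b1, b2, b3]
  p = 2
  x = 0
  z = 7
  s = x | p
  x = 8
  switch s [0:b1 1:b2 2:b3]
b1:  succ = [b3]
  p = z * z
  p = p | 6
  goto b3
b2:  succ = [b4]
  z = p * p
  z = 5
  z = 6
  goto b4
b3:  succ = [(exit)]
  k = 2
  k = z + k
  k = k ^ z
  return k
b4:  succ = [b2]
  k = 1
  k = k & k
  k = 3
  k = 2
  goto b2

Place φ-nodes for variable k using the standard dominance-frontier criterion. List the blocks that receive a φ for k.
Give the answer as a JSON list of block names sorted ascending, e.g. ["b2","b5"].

idom tree: b1←b0 b2←b0 b3←b0 b4←b2
Join-block Dom:
  b2: preds {b0,b4}: {b0} ∩ {b0,b2,b4} = {b0}; idom=b0
  b3: preds {b0,b1}: {b0} ∩ {b0,b1} = {b0}; idom=b0

DF derivation:
  join b2 pred b0: · stop@b0
  join b2 pred b4: b4→b2 stop@b0
  join b3 pred b0: · stop@b0
  join b3 pred b1: b1 stop@b0
  b0 → ∅
  b1 → {b3}
  b2 → {b2}
  b3 → ∅
  b4 → {b2}

φ for k: defs {b3,b4}
  DF⁺ = {b2}

Answer: ["b2"]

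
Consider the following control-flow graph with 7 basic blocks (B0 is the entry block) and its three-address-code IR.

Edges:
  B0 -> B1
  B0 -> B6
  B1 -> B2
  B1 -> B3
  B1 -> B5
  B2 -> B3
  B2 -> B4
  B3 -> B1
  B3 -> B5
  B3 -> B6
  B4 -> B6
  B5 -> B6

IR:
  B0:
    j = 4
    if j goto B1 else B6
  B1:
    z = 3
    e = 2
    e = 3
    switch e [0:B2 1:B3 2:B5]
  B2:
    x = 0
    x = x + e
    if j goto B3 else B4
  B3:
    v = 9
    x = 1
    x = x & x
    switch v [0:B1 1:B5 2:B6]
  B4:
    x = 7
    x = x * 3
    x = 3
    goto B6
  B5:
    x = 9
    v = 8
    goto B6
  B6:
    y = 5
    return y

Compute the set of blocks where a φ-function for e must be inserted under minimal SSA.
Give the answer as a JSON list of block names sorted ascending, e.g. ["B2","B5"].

idom tree: B1←B0 B2←B1 B3←B1 B4←B2 B5←B1 B6←B0
Join-block Dom:
  B1: preds {B0,B3}: {B0} ∩ {B0,B1,B3} = {B0}; idom=B0
  B3: preds {B1,B2}: {B0,B1} ∩ {B0,B1,B2} = {B0,B1}; idom=B1
  B5: preds {B1,B3}: {B0,B1} ∩ {B0,B1,B3} = {B0,B1}; idom=B1
  B6: preds {B0,B3,B4,B5}: {B0} ∩ {B0,B1,B3} ∩ {B0,B1,B2,B4} ∩ {B0,B1,B5} = {B0}; idom=B0

DF walk-up:
  B1←B0: walk · to B0
  B1←B3: walk B3→B1 to B0
  B3←B1: walk · to B1
  B3←B2: walk B2 to B1
  B5←B1: walk · to B1
  B5←B3: walk B3 to B1
  B6←B0: walk · to B0
  B6←B3: walk B3→B1 to B0
  B6←B4: walk B4→B2→B1 to B0
  B6←B5: walk B5→B1 to B0
  B0: DF=∅
  B1: DF={B1,B6}
  B2: DF={B3,B6}
  B3: DF={B1,B5,B6}
  B4: DF={B6}
  B5: DF={B6}
  B6: DF=∅

φ for e: defs {B1}
  DF⁺ = {B1,B6}

Answer: ["B1", "B6"]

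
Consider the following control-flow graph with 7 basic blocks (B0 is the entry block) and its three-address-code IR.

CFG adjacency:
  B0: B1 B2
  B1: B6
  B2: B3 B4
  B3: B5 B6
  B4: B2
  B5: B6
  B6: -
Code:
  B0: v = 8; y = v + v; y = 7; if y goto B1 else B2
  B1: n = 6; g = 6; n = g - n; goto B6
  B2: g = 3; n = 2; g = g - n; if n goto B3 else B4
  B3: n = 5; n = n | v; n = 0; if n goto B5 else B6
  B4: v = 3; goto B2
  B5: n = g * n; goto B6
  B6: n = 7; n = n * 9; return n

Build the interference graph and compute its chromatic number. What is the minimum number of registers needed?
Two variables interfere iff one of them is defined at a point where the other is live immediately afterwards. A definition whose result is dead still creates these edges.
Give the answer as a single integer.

Answer: 3

Working:
Block summaries:
  B0: def={v,y} ue=∅
  B1: def={g,n} ue=∅
  B2: def={g,n} ue=∅
  B3: def={n} ue={v}
  B4: def={v} ue=∅
  B5: def={n} ue={g,n}
  B6: def={n} ue=∅

Backward fixpoint:
  B0 li=∅ lo={v}
  B1 li=∅ lo=∅
  B2 li={v} lo={g,v}
  B3 li={g,v} lo={g,n}
  B4 li=∅ lo={v}
  B5 li={g,n} lo=∅
  B6 li=∅ lo=∅

Interfere edges:
  g↔{n,v}
  n↔{g,v}
  v↔{g,n,y}
  y↔{v}

Colouring:
  lower bound: {g,n,v} mutually conflict ⇒ χ ≥ 3
  3-colouring: c0={v}  c1={g,y}  c2={n}
  χ = 3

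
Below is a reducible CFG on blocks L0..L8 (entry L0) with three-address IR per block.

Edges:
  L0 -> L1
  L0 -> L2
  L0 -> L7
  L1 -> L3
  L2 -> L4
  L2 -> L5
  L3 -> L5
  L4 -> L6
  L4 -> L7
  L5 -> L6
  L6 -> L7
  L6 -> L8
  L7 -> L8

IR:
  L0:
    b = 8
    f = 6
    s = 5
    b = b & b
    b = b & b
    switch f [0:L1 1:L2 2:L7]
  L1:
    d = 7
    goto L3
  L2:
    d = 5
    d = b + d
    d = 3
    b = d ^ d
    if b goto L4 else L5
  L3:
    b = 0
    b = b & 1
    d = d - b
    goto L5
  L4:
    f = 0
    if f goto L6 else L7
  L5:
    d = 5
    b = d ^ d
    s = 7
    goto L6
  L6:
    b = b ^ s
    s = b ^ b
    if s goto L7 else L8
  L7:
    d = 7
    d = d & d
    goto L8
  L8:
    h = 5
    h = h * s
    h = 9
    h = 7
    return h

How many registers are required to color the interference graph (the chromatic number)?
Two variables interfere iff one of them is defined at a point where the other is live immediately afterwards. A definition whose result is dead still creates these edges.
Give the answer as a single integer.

Per-block:
  L0: def={b,f,s} ue=∅
  L1: def={d} ue=∅
  L2: def={b,d} ue={b}
  L3: def={b,d} ue={d}
  L4: def={f} ue=∅
  L5: def={b,d,s} ue=∅
  L6: def={b,s} ue={b,s}
  L7: def={d} ue=∅
  L8: def={h} ue={s}

Backward fixpoint:
  L0: in=∅ out={b,s}
  L1: in=∅ out={d}
  L2: in={b,s} out={b,s}
  L3: in={d} out=∅
  L4: in={b,s} out={b,s}
  L5: in=∅ out={b,s}
  L6: in={b,s} out={s}
  L7: in={s} out={s}
  L8: in={s} out=∅

Conflict graph:
  b — {d,f,s}
  d — {b,s}
  f — {b,s}
  h — {s}
  s — {b,d,f,h}

Chromatic number:
  {b,d,s} pairwise interfere (3-clique) ⇒ χ ≥ 3
  assign b→r1 d→r2 f→r2 h→r1 s→r0 — no edge inside a register ⇒ χ ≤ 3
  χ = 3

Answer: 3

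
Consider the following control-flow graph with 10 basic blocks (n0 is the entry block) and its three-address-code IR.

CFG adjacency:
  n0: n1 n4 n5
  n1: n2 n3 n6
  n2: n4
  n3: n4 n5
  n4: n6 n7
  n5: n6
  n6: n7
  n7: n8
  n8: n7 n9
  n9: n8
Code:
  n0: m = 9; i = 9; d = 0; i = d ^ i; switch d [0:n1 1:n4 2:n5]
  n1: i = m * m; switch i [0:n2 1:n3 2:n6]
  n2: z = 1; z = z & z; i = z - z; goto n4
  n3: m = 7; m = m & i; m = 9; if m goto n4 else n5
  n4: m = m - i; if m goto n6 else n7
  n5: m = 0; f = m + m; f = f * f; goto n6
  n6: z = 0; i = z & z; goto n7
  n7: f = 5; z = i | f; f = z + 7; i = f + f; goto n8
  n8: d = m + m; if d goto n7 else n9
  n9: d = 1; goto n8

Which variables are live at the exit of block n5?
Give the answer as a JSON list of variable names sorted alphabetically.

def/use:
  n0: def={d,i,m} ue=∅
  n1: def={i} ue={m}
  n2: def={i,z} ue=∅
  n3: def={m} ue={i}
  n4: def={m} ue={i,m}
  n5: def={f,m} ue=∅
  n6: def={i,z} ue=∅
  n7: def={f,i,z} ue={i}
  n8: def={d} ue={m}
  n9: def={d} ue=∅

Live sets:
  live n0: ∅→{i,m}
  live n1: {m}→{i,m}
  live n2: {m}→{i,m}
  live n3: {i}→{i,m}
  live n4: {i,m}→{i,m}
  live n5: ∅→{m}
  live n6: {m}→{i,m}
  live n7: {i,m}→{i,m}
  live n8: {i,m}→{i,m}
  live n9: {i,m}→{i,m}

live-out(n5) = ["m"]

Answer: ["m"]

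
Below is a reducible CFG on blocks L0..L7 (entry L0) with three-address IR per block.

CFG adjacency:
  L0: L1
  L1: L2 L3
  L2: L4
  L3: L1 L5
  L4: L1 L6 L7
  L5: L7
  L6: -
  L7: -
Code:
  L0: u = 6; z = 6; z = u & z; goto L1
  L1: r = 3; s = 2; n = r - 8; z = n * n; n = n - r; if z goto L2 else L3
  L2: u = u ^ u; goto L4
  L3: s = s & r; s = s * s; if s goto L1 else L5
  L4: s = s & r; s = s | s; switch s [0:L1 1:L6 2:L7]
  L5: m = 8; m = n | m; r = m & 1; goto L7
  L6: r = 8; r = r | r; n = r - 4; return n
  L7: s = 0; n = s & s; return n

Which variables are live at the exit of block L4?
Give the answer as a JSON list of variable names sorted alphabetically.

Answer: ["u"]

Working:
Block summaries:
  L0: {u,z} / ∅
  L1: {n,r,s,z} / ∅
  L2: {u} / {u}
  L3: {s} / {r,s}
  L4: {s} / {r,s}
  L5: {m,r} / {n}
  L6: {n,r} / ∅
  L7: {n,s} / ∅

Backward fixpoint:
  live L0: ∅→{u}
  live L1: {u}→{n,r,s,u}
  live L2: {r,s,u}→{r,s,u}
  live L3: {n,r,s,u}→{n,u}
  live L4: {r,s,u}→{u}
  live L5: {n}→∅
  live L6: ∅→∅
  live L7: ∅→∅

live-out(L4) = ["u"]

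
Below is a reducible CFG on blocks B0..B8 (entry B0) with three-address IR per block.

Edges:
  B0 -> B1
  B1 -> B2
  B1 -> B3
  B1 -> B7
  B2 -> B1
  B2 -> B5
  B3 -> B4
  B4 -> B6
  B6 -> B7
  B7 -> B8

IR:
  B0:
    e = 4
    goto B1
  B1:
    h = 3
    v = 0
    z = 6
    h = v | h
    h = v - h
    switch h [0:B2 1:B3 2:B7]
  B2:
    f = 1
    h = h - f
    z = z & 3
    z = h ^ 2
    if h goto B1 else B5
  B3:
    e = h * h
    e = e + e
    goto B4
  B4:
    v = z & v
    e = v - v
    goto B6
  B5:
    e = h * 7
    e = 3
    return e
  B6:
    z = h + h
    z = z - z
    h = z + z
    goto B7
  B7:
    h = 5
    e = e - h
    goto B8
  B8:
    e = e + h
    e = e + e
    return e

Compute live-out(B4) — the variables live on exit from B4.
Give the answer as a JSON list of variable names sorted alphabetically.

Answer: ["e", "h"]

Derivation:
Block summaries:
  B0 def {e} use ∅
  B1 def {h,v,z} use ∅
  B2 def {f,h,z} use {h,z}
  B3 def {e} use {h}
  B4 def {e,v} use {v,z}
  B5 def {e} use {h}
  B6 def {h,z} use {h}
  B7 def {e,h} use {e}
  B8 def {e} use {e,h}

Backward fixpoint:
  live B0: ∅→{e}
  live B1: {e}→{e,h,v,z}
  live B2: {e,h,z}→{e,h}
  live B3: {h,v,z}→{h,v,z}
  live B4: {h,v,z}→{e,h}
  live B5: {h}→∅
  live B6: {e,h}→{e}
  live B7: {e}→{e,h}
  live B8: {e,h}→∅

live-out(B4) = ["e", "h"]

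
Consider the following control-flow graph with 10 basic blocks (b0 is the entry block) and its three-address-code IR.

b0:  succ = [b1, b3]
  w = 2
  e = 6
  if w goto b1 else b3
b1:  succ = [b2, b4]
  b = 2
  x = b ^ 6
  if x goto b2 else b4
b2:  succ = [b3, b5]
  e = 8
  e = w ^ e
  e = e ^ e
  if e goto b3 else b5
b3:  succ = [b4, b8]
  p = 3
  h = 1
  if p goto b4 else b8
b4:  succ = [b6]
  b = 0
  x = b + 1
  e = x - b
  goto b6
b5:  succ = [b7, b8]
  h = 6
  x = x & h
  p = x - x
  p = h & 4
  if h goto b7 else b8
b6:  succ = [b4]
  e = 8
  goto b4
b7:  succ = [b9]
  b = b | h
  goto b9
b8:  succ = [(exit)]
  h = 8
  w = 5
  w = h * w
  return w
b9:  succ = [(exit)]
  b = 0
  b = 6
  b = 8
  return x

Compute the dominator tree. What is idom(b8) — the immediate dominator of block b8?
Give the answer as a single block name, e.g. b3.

Answer: b0

Derivation:
idom tree: b1←b0 b2←b1 b3←b0 b4←b0 b5←b2 b6←b4 b7←b5 b8←b0 b9←b7
Dom at joins:
  b3: preds {b0,b2}: {b0} ∩ {b0,b1,b2} = {b0}; idom=b0
  b4: preds {b1,b3,b6}: {b0,b1} ∩ {b0,b3} ∩ {b0,b4,b6} = {b0}; idom=b0
  b8: preds {b3,b5}: {b0,b3} ∩ {b0,b1,b2,b5} = {b0}; idom=b0

idom(b8) = b0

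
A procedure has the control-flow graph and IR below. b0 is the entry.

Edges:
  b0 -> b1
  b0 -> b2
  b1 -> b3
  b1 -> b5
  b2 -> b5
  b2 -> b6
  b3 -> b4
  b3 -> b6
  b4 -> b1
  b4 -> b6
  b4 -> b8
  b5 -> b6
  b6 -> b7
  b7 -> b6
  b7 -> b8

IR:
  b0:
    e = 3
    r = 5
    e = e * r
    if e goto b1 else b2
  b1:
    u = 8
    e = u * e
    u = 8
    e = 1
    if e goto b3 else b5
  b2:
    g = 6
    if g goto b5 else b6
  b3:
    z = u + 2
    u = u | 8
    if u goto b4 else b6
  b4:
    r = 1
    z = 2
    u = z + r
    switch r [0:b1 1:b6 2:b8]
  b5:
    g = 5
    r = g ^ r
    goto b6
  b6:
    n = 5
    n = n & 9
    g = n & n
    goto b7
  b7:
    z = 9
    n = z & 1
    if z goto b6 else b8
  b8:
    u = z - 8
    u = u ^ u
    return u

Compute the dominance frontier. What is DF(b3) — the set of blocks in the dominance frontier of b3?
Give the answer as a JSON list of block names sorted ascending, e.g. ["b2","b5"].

idom tree: b1←b0 b2←b0 b3←b1 b4←b3 b5←b0 b6←b0 b7←b6 b8←b0
Dom at joins:
  b1: preds {b0,b4}: {b0} ∩ {b0,b1,b3,b4} = {b0}; idom=b0
  b5: preds {b1,b2}: {b0,b1} ∩ {b0,b2} = {b0}; idom=b0
  b6: preds {b2,b3,b4,b5,b7}: {b0,b2} ∩ {b0,b1,b3} ∩ {b0,b1,b3,b4} ∩ {b0,b5} ∩ {b0,b6,b7} = {b0}; idom=b0
  b8: preds {b4,b7}: {b0,b1,b3,b4} ∩ {b0,b6,b7} = {b0}; idom=b0

DF derivation:
  join b1 pred b0: · stop@b0
  join b1 pred b4: b4→b3→b1 stop@b0
  join b5 pred b1: b1 stop@b0
  join b5 pred b2: b2 stop@b0
  join b6 pred b2: b2 stop@b0
  join b6 pred b3: b3→b1 stop@b0
  join b6 pred b4: b4→b3→b1 stop@b0
  join b6 pred b5: b5 stop@b0
  join b6 pred b7: b7→b6 stop@b0
  join b8 pred b4: b4→b3→b1 stop@b0
  join b8 pred b7: b7→b6 stop@b0
  b0 → ∅
  b1 → {b1,b5,b6,b8}
  b2 → {b5,b6}
  b3 → {b1,b6,b8}
  b4 → {b1,b6,b8}
  b5 → {b6}
  b6 → {b6,b8}
  b7 → {b6,b8}
  b8 → ∅

DF(b3) = ["b1", "b6", "b8"]

Answer: ["b1", "b6", "b8"]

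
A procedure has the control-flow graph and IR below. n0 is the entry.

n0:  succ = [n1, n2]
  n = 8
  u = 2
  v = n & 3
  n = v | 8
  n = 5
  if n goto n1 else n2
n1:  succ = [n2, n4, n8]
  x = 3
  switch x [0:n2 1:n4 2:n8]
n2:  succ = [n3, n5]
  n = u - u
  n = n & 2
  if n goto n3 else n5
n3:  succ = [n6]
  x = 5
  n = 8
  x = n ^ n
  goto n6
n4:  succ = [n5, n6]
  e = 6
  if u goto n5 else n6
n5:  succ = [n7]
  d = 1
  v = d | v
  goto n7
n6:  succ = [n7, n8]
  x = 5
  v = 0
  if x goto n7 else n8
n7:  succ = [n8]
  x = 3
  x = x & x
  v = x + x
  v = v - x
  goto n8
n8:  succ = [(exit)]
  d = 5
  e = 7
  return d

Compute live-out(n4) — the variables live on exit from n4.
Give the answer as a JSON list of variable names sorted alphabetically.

def/use:
  n0: {n,u,v} / ∅
  n1: {x} / ∅
  n2: {n} / {u}
  n3: {n,x} / ∅
  n4: {e} / {u}
  n5: {d,v} / {v}
  n6: {v,x} / ∅
  n7: {v,x} / ∅
  n8: {d,e} / ∅

Backward fixpoint:
  n0: in=∅ out={u,v}
  n1: in={u,v} out={u,v}
  n2: in={u,v} out={v}
  n3: in=∅ out=∅
  n4: in={u,v} out={v}
  n5: in={v} out=∅
  n6: in=∅ out=∅
  n7: in=∅ out=∅
  n8: in=∅ out=∅

live-out(n4) = ["v"]

Answer: ["v"]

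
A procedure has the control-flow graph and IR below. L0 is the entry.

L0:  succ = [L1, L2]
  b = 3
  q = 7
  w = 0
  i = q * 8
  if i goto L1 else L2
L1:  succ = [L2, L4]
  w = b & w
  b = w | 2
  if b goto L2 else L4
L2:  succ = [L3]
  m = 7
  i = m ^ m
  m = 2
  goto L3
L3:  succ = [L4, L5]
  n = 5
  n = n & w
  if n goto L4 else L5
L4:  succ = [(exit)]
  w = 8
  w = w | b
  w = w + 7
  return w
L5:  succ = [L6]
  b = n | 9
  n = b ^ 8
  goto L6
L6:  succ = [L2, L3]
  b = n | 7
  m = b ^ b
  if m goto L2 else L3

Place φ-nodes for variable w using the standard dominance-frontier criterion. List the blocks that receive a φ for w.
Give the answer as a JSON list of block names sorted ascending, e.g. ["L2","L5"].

Answer: ["L2", "L4"]

Analysis:
idom tree: L1←L0 L2←L0 L3←L2 L4←L0 L5←L3 L6←L5
Dom∩ at merges:
  L2: preds {L0,L1,L6}: {L0} ∩ {L0,L1} ∩ {L0,L2,L3,L5,L6} = {L0}; idom=L0
  L3: preds {L2,L6}: {L0,L2} ∩ {L0,L2,L3,L5,L6} = {L0,L2}; idom=L2
  L4: preds {L1,L3}: {L0,L1} ∩ {L0,L2,L3} = {L0}; idom=L0

Frontier:
  L2←L0: walk · to L0
  L2←L1: walk L1 to L0
  L2←L6: walk L6→L5→L3→L2 to L0
  L3←L2: walk · to L2
  L3←L6: walk L6→L5→L3 to L2
  L4←L1: walk L1 to L0
  L4←L3: walk L3→L2 to L0
  DF(L0)=∅
  DF(L1)={L2,L4}
  DF(L2)={L2,L4}
  DF(L3)={L2,L3,L4}
  DF(L4)=∅
  DF(L5)={L2,L3}
  DF(L6)={L2,L3}

φ for w: defs {L0,L1,L4}
  DF⁺ = {L2,L4}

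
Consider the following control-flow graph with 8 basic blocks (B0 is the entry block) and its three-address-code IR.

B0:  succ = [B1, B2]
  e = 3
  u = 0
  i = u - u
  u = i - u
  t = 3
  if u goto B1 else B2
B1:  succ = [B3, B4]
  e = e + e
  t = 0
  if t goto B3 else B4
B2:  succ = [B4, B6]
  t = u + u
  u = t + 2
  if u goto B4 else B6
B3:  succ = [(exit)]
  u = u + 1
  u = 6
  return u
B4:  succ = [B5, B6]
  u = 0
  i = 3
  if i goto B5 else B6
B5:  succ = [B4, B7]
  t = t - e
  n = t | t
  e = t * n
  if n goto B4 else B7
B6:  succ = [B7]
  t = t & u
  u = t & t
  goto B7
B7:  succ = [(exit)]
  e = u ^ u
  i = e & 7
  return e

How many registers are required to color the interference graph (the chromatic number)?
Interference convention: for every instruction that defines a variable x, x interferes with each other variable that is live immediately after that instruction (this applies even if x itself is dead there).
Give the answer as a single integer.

Per-block:
  B0 def {e,i,t,u} use ∅
  B1 def {e,t} use {e}
  B2 def {t,u} use {u}
  B3 def {u} use {u}
  B4 def {i,u} use ∅
  B5 def {e,n,t} use {e,t}
  B6 def {t,u} use {t,u}
  B7 def {e,i} use {u}

Backward fixpoint:
  live B0: ∅→{e,u}
  live B1: {e,u}→{e,t,u}
  live B2: {e,u}→{e,t,u}
  live B3: {u}→∅
  live B4: {e,t}→{e,t,u}
  live B5: {e,t,u}→{e,t,u}
  live B6: {t,u}→{u}
  live B7: {u}→∅

Interfere edges:
  e: {i,n,t,u}
  i: {e,t,u}
  n: {e,t,u}
  t: {e,i,n,u}
  u: {e,i,n,t}

Chromatic number:
  {e,i,t,u} pairwise interfere (4-clique) ⇒ χ ≥ 4
  assign e→R0 i→R3 n→R3 t→R1 u→R2 — no edge inside a register ⇒ χ ≤ 4
  χ = 4

Answer: 4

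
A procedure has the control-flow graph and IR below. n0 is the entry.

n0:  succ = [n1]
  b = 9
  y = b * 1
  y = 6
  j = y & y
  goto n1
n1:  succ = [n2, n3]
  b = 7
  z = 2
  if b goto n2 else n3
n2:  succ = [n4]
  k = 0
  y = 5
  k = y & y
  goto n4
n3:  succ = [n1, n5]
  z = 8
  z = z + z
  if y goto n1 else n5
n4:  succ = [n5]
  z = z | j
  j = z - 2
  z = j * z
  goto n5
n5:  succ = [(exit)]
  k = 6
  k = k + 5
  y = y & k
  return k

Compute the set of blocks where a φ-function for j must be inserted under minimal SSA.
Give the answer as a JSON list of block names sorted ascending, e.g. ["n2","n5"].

Answer: ["n5"]

Derivation:
idom tree: n1←n0 n2←n1 n3←n1 n4←n2 n5←n1
Dom at joins:
  n1: preds {n0,n3}: {n0} ∩ {n0,n1,n3} = {n0}; idom=n0
  n5: preds {n3,n4}: {n0,n1,n3} ∩ {n0,n1,n2,n4} = {n0,n1}; idom=n1

Frontier:
  n1←n0: walk · to n0
  n1←n3: walk n3→n1 to n0
  n5←n3: walk n3 to n1
  n5←n4: walk n4→n2 to n1
  n0: DF=∅
  n1: DF={n1}
  n2: DF={n5}
  n3: DF={n1,n5}
  n4: DF={n5}
  n5: DF=∅

φ for j: defs {n0,n4}
  DF⁺ = {n5}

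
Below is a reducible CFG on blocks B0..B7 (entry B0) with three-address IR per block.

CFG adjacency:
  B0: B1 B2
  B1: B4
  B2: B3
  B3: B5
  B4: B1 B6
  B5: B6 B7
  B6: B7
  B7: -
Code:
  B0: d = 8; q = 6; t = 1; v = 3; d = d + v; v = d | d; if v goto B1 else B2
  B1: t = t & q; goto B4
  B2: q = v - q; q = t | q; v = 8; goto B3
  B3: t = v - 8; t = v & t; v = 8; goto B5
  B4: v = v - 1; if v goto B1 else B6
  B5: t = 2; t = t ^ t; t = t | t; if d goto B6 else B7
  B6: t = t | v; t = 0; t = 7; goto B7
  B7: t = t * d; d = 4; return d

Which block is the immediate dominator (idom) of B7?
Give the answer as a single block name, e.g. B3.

Answer: B0

Working:
idom tree: B1←B0 B2←B0 B3←B2 B4←B1 B5←B3 B6←B0 B7←B0
Dom at joins:
  B1: preds {B0,B4}: {B0} ∩ {B0,B1,B4} = {B0}; idom=B0
  B6: preds {B4,B5}: {B0,B1,B4} ∩ {B0,B2,B3,B5} = {B0}; idom=B0
  B7: preds {B5,B6}: {B0,B2,B3,B5} ∩ {B0,B6} = {B0}; idom=B0

idom(B7) = B0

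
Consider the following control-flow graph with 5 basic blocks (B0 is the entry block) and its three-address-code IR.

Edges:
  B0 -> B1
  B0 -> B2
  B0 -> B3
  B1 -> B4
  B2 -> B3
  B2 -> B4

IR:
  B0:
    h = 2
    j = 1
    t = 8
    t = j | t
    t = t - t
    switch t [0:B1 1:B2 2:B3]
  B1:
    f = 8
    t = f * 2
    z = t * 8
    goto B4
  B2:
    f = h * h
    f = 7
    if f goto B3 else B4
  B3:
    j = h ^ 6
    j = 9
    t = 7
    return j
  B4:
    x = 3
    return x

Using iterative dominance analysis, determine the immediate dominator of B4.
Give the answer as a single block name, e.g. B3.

idom tree: B1←B0 B2←B0 B3←B0 B4←B0
Dom∩ at merges:
  B3: preds {B0,B2}: {B0} ∩ {B0,B2} = {B0}; idom=B0
  B4: preds {B1,B2}: {B0,B1} ∩ {B0,B2} = {B0}; idom=B0

idom(B4) = B0

Answer: B0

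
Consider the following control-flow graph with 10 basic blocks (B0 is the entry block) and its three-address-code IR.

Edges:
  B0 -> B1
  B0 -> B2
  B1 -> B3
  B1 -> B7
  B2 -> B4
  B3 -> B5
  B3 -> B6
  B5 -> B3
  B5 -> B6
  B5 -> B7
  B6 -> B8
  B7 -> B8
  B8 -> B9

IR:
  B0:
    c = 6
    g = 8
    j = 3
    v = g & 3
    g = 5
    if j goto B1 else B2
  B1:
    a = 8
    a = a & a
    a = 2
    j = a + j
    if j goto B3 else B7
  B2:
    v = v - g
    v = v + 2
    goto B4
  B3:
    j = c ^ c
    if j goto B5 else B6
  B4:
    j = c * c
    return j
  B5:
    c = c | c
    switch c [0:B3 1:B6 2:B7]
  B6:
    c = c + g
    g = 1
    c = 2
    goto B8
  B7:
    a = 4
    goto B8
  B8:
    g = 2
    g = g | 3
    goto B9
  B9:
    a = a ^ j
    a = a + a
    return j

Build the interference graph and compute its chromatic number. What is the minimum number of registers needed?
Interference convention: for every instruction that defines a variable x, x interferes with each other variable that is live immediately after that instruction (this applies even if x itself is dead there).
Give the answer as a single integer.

def/use:
  B0: {c,g,j,v} / ∅
  B1: {a,j} / {j}
  B2: {v} / {g,v}
  B3: {j} / {c}
  B4: {j} / {c}
  B5: {c} / {c}
  B6: {c,g} / {c,g}
  B7: {a} / ∅
  B8: {g} / ∅
  B9: {a} / {a,j}

Backward fixpoint:
  B0: in=∅ out={c,g,j,v}
  B1: in={c,g,j} out={a,c,g,j}
  B2: in={c,g,v} out={c}
  B3: in={a,c,g} out={a,c,g,j}
  B4: in={c} out=∅
  B5: in={a,c,g,j} out={a,c,g,j}
  B6: in={a,c,g,j} out={a,j}
  B7: in={j} out={a,j}
  B8: in={a,j} out={a,j}
  B9: in={a,j} out=∅

Interfere edges:
  a — {c,g,j}
  c — {a,g,j,v}
  g — {a,c,j,v}
  j — {a,c,g,v}
  v — {c,g,j}

Chromatic number:
  clique {a,c,g,j} ⇒ need ≥ 4
  4-colouring: c0={c}  c1={g}  c2={j}  c3={a,v}
  χ = 4

Answer: 4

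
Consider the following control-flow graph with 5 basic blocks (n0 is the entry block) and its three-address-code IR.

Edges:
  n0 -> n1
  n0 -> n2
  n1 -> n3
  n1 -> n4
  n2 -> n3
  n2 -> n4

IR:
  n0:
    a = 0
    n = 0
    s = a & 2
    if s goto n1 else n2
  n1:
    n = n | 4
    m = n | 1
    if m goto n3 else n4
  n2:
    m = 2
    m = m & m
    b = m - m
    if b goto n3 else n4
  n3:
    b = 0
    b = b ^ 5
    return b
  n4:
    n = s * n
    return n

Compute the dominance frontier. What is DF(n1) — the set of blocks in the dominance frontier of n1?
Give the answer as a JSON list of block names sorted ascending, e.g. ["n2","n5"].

idom tree: n1←n0 n2←n0 n3←n0 n4←n0
Dom at joins:
  n3: preds {n1,n2}: {n0,n1} ∩ {n0,n2} = {n0}; idom=n0
  n4: preds {n1,n2}: {n0,n1} ∩ {n0,n2} = {n0}; idom=n0

Frontier:
  join n3 pred n1: n1 stop@n0
  join n3 pred n2: n2 stop@n0
  join n4 pred n1: n1 stop@n0
  join n4 pred n2: n2 stop@n0
  n0: DF=∅
  n1: DF={n3,n4}
  n2: DF={n3,n4}
  n3: DF=∅
  n4: DF=∅

DF(n1) = ["n3", "n4"]

Answer: ["n3", "n4"]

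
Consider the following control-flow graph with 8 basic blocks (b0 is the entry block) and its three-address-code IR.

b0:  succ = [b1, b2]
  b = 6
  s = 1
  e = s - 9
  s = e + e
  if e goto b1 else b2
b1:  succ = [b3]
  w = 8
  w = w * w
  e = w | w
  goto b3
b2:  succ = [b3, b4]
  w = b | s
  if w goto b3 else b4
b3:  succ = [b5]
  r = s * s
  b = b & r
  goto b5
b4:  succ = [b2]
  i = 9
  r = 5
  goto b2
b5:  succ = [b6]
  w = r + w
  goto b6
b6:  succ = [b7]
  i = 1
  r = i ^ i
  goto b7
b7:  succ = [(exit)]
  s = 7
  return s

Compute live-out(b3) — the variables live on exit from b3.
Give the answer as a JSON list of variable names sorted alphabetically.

Answer: ["r", "w"]

Analysis:
def/use:
  b0: def={b,e,s} ue=∅
  b1: def={e,w} ue=∅
  b2: def={w} ue={b,s}
  b3: def={b,r} ue={b,s}
  b4: def={i,r} ue=∅
  b5: def={w} ue={r,w}
  b6: def={i,r} ue=∅
  b7: def={s} ue=∅

Liveness:
  live b0: ∅→{b,s}
  live b1: {b,s}→{b,s,w}
  live b2: {b,s}→{b,s,w}
  live b3: {b,s,w}→{r,w}
  live b4: {b,s}→{b,s}
  live b5: {r,w}→∅
  live b6: ∅→∅
  live b7: ∅→∅

live-out(b3) = ["r", "w"]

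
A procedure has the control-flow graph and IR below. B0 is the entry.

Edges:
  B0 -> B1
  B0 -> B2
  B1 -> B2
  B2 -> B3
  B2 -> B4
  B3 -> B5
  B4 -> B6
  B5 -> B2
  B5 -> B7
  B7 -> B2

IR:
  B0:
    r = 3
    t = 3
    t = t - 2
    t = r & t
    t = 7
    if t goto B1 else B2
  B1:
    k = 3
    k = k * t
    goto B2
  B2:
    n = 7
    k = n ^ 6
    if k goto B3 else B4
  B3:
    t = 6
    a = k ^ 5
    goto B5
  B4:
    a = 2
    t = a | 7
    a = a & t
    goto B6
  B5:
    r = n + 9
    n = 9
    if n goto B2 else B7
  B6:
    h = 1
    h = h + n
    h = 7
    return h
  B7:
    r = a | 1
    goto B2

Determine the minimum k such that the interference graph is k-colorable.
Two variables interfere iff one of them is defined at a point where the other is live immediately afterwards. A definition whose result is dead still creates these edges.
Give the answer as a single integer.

def/use:
  B0: {r,t} / ∅
  B1: {k} / {t}
  B2: {k,n} / ∅
  B3: {a,t} / {k}
  B4: {a,t} / ∅
  B5: {n,r} / {n}
  B6: {h} / {n}
  B7: {r} / {a}

Live sets:
  B0 li=∅ lo={t}
  B1 li={t} lo=∅
  B2 li=∅ lo={k,n}
  B3 li={k,n} lo={a,n}
  B4 li={n} lo={n}
  B5 li={a,n} lo={a}
  B6 li={n} lo=∅
  B7 li={a} lo=∅

Interference:
  a — {n,r,t}
  h — {n}
  k — {n,t}
  n — {a,h,k,t}
  r — {a,t}
  t — {a,k,n,r}

Registers:
  lower bound: {a,n,t} mutually conflict ⇒ χ ≥ 3
  assign a→c2 h→c1 k→c2 n→c0 r→c0 t→c1 — no edge inside a register ⇒ χ ≤ 3
  χ = 3

Answer: 3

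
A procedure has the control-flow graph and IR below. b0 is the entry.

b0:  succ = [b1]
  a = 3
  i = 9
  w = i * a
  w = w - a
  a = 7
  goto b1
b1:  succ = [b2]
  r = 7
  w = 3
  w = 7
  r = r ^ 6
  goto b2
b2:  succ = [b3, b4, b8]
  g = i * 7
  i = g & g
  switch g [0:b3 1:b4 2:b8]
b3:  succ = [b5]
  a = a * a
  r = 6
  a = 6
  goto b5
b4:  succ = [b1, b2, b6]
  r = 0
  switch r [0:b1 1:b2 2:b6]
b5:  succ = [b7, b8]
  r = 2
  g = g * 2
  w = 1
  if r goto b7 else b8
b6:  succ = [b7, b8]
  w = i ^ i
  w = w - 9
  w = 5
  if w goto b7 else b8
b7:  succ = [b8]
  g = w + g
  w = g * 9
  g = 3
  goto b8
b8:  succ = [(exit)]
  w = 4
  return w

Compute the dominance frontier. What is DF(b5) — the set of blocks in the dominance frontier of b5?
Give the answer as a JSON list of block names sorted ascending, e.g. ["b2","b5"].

idom tree: b1←b0 b2←b1 b3←b2 b4←b2 b5←b3 b6←b4 b7←b2 b8←b2
Dom∩ at merges:
  b1: preds {b0,b4}: {b0} ∩ {b0,b1,b2,b4} = {b0}; idom=b0
  b2: preds {b1,b4}: {b0,b1} ∩ {b0,b1,b2,b4} = {b0,b1}; idom=b1
  b7: preds {b5,b6}: {b0,b1,b2,b3,b5} ∩ {b0,b1,b2,b4,b6} = {b0,b1,b2}; idom=b2
  b8: preds {b2,b5,b6,b7}: {b0,b1,b2} ∩ {b0,b1,b2,b3,b5} ∩ {b0,b1,b2,b4,b6} ∩ {b0,b1,b2,b7} = {b0,b1,b2}; idom=b2

DF derivation:
  b1←b0: walk · to b0
  b1←b4: walk b4→b2→b1 to b0
  b2←b1: walk · to b1
  b2←b4: walk b4→b2 to b1
  b7←b5: walk b5→b3 to b2
  b7←b6: walk b6→b4 to b2
  b8←b2: walk · to b2
  b8←b5: walk b5→b3 to b2
  b8←b6: walk b6→b4 to b2
  b8←b7: walk b7 to b2
  b0 → ∅
  b1 → {b1}
  b2 → {b1,b2}
  b3 → {b7,b8}
  b4 → {b1,b2,b7,b8}
  b5 → {b7,b8}
  b6 → {b7,b8}
  b7 → {b8}
  b8 → ∅

DF(b5) = ["b7", "b8"]

Answer: ["b7", "b8"]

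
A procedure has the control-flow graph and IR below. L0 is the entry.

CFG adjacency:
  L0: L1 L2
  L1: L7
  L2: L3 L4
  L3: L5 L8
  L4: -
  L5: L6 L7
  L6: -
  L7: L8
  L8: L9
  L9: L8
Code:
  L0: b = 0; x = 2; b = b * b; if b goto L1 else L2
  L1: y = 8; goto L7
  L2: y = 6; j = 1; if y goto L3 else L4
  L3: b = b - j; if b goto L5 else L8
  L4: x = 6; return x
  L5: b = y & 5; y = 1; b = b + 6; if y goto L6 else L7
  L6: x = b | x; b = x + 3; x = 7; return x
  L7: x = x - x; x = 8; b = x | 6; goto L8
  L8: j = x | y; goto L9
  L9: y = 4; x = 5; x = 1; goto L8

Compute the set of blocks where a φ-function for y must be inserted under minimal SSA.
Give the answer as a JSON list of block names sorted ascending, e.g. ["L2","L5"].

idom tree: L1←L0 L2←L0 L3←L2 L4←L2 L5←L3 L6←L5 L7←L0 L8←L0 L9←L8
Dom∩ at merges:
  L7: preds {L1,L5}: {L0,L1} ∩ {L0,L2,L3,L5} = {L0}; idom=L0
  L8: preds {L3,L7,L9}: {L0,L2,L3} ∩ {L0,L7} ∩ {L0,L8,L9} = {L0}; idom=L0

Frontier:
  join L7 pred L1: L1 stop@L0
  join L7 pred L5: L5→L3→L2 stop@L0
  join L8 pred L3: L3→L2 stop@L0
  join L8 pred L7: L7 stop@L0
  join L8 pred L9: L9→L8 stop@L0
  L0: DF=∅
  L1: DF={L7}
  L2: DF={L7,L8}
  L3: DF={L7,L8}
  L4: DF=∅
  L5: DF={L7}
  L6: DF=∅
  L7: DF={L8}
  L8: DF={L8}
  L9: DF={L8}

φ for y: defs {L1,L2,L5,L9}
  DF⁺ = {L7,L8}

Answer: ["L7", "L8"]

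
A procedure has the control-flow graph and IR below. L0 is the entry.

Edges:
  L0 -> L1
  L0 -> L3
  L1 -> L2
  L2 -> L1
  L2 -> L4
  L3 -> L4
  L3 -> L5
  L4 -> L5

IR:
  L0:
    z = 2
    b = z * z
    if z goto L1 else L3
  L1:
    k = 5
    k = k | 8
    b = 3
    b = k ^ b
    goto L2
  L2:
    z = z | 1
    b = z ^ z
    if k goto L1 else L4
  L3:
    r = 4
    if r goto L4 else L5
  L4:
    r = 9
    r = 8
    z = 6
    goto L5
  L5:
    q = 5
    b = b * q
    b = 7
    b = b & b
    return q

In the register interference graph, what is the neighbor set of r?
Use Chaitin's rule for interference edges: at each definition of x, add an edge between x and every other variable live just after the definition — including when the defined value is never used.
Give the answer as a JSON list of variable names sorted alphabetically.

Answer: ["b"]

Derivation:
Block summaries:
  L0: {b,z} / ∅
  L1: {b,k} / ∅
  L2: {b,z} / {k,z}
  L3: {r} / ∅
  L4: {r,z} / ∅
  L5: {b,q} / {b}

Backward fixpoint:
  L0: in=∅ out={b,z}
  L1: in={z} out={k,z}
  L2: in={k,z} out={b,z}
  L3: in={b} out={b}
  L4: in={b} out={b}
  L5: in={b} out=∅

Conflict graph:
  b: {k,q,r,z}
  k: {b,z}
  q: {b}
  r: {b}
  z: {b,k}

N(r) = ["b"]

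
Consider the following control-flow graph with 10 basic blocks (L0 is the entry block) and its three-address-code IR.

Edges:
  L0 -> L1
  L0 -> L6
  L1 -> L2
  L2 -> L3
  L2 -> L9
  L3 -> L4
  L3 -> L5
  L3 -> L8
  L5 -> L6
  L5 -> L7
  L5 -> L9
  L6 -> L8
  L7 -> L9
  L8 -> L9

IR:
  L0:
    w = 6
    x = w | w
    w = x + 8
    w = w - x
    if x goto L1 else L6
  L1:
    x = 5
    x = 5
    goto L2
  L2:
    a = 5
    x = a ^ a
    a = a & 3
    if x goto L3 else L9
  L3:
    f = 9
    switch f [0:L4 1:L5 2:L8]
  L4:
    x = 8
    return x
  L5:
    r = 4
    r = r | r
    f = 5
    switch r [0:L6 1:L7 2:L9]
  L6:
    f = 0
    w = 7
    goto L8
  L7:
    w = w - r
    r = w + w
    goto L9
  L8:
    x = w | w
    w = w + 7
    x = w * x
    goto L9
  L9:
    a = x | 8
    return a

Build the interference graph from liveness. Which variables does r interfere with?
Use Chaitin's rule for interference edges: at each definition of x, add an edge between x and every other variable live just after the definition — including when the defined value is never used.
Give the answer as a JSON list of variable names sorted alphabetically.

Answer: ["f", "w", "x"]

Analysis:
Per-block:
  L0 def {w,x} use ∅
  L1 def {x} use ∅
  L2 def {a,x} use ∅
  L3 def {f} use ∅
  L4 def {x} use ∅
  L5 def {f,r} use ∅
  L6 def {f,w} use ∅
  L7 def {r,w} use {r,w}
  L8 def {w,x} use {w}
  L9 def {a} use {x}

Backward fixpoint:
  L0: in=∅ out={w}
  L1: in={w} out={w}
  L2: in={w} out={w,x}
  L3: in={w,x} out={w,x}
  L4: in=∅ out=∅
  L5: in={w,x} out={r,w,x}
  L6: in=∅ out={w}
  L7: in={r,w,x} out={x}
  L8: in={w} out={x}
  L9: in={x} out=∅

Interfere edges:
  a↔{w,x}
  f↔{r,w,x}
  r↔{f,w,x}
  w↔{a,f,r,x}
  x↔{a,f,r,w}

N(r) = ["f", "w", "x"]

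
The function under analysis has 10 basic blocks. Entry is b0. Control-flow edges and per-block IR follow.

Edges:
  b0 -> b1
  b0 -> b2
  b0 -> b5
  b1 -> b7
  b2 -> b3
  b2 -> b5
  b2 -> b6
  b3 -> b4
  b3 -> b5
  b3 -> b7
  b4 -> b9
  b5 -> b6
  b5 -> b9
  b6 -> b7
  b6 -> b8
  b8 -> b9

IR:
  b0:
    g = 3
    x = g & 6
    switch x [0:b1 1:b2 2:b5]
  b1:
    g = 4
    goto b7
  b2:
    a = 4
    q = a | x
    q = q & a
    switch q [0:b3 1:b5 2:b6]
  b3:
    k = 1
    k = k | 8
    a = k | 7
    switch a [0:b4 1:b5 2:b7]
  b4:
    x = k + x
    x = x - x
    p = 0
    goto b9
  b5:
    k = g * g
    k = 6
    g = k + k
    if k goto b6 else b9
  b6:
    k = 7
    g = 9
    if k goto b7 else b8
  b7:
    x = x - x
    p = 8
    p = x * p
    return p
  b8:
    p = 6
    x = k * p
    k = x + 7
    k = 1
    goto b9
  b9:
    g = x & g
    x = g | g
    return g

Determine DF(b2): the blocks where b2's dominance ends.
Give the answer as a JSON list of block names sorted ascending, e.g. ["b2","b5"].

idom tree: b1←b0 b2←b0 b3←b2 b4←b3 b5←b0 b6←b0 b7←b0 b8←b6 b9←b0
Join-block Dom:
  b5: preds {b0,b2,b3}: {b0} ∩ {b0,b2} ∩ {b0,b2,b3} = {b0}; idom=b0
  b6: preds {b2,b5}: {b0,b2} ∩ {b0,b5} = {b0}; idom=b0
  b7: preds {b1,b3,b6}: {b0,b1} ∩ {b0,b2,b3} ∩ {b0,b6} = {b0}; idom=b0
  b9: preds {b4,b5,b8}: {b0,b2,b3,b4} ∩ {b0,b5} ∩ {b0,b6,b8} = {b0}; idom=b0

Frontier:
  join b5 pred b0: · stop@b0
  join b5 pred b2: b2 stop@b0
  join b5 pred b3: b3→b2 stop@b0
  join b6 pred b2: b2 stop@b0
  join b6 pred b5: b5 stop@b0
  join b7 pred b1: b1 stop@b0
  join b7 pred b3: b3→b2 stop@b0
  join b7 pred b6: b6 stop@b0
  join b9 pred b4: b4→b3→b2 stop@b0
  join b9 pred b5: b5 stop@b0
  join b9 pred b8: b8→b6 stop@b0
  DF(b0)=∅
  DF(b1)={b7}
  DF(b2)={b5,b6,b7,b9}
  DF(b3)={b5,b7,b9}
  DF(b4)={b9}
  DF(b5)={b6,b9}
  DF(b6)={b7,b9}
  DF(b7)=∅
  DF(b8)={b9}
  DF(b9)=∅

DF(b2) = ["b5", "b6", "b7", "b9"]

Answer: ["b5", "b6", "b7", "b9"]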